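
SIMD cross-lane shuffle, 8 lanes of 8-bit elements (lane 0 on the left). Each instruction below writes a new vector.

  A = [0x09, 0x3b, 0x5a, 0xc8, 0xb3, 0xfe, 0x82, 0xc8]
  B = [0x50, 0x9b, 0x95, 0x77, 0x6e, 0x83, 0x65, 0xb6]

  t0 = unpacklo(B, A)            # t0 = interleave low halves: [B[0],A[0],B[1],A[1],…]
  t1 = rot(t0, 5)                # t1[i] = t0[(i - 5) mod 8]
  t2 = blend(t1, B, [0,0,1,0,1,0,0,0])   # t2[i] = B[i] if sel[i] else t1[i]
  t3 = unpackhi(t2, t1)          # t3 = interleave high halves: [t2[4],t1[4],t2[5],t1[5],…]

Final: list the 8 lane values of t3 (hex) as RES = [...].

RES = [0x6e, 0xc8, 0x50, 0x50, 0x09, 0x09, 0x9b, 0x9b]

→ t0 |50|09|9b|3b|95|5a|77|c8|
→ t1 |3b|95|5a|77|c8|50|09|9b|
→ t2 |3b|95|95|77|6e|50|09|9b|
→ t3 |6e|c8|50|50|09|09|9b|9b|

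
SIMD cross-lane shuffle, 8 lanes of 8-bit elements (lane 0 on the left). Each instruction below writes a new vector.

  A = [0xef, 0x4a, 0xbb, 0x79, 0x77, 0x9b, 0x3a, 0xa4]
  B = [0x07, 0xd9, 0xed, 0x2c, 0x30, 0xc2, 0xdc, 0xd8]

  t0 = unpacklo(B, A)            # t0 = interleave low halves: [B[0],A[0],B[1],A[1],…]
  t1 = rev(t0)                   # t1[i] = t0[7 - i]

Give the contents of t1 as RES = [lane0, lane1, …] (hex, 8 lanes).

  t0: 07 ef d9 4a ed bb 2c 79
  t1: 79 2c bb ed 4a d9 ef 07

RES = [0x79, 0x2c, 0xbb, 0xed, 0x4a, 0xd9, 0xef, 0x07]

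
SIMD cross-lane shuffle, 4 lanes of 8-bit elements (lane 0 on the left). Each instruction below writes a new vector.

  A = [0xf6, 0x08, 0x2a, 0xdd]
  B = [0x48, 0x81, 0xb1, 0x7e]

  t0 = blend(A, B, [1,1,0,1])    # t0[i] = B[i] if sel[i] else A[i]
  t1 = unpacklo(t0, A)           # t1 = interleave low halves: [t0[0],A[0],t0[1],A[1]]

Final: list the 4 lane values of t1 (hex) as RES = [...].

RES = [0x48, 0xf6, 0x81, 0x08]

t0 = [0x48, 0x81, 0x2a, 0x7e]
t1 = [0x48, 0xf6, 0x81, 0x08]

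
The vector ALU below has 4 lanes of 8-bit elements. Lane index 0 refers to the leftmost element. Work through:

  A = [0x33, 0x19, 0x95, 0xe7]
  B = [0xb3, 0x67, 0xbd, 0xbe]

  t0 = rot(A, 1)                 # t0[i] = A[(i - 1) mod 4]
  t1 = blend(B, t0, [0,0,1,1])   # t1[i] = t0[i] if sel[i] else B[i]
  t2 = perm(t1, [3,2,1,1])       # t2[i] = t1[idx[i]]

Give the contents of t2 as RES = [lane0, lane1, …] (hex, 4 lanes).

RES = [0x95, 0x19, 0x67, 0x67]

→ t0 |e7|33|19|95|
→ t1 |b3|67|19|95|
→ t2 |95|19|67|67|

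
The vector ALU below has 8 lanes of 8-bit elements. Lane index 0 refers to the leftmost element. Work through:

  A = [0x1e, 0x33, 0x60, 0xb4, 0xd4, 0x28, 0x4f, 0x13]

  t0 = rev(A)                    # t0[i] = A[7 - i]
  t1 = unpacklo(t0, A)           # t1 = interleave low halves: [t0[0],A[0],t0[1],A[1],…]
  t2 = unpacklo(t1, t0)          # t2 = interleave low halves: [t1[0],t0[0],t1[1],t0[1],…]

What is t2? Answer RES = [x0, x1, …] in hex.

RES = [ 0x13  0x13  0x1e  0x4f  0x4f  0x28  0x33  0xd4 ]

t0 = [0x13, 0x4f, 0x28, 0xd4, 0xb4, 0x60, 0x33, 0x1e]
t1 = [0x13, 0x1e, 0x4f, 0x33, 0x28, 0x60, 0xd4, 0xb4]
t2 = [0x13, 0x13, 0x1e, 0x4f, 0x4f, 0x28, 0x33, 0xd4]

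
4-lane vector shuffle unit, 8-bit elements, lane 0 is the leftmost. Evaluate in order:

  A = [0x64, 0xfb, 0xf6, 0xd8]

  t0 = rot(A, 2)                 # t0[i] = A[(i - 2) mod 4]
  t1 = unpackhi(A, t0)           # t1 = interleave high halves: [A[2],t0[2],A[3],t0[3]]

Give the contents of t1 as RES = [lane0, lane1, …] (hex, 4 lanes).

  t0: f6 d8 64 fb
  t1: f6 64 d8 fb

RES = [0xf6, 0x64, 0xd8, 0xfb]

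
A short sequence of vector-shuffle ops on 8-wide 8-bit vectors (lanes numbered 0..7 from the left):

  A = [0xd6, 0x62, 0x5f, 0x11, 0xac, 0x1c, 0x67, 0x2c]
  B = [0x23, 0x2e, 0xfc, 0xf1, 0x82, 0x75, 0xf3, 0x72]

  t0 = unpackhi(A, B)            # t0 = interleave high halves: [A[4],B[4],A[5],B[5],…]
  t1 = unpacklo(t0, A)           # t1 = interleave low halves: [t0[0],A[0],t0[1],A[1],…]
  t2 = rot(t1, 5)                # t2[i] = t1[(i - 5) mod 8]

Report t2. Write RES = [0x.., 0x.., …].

RES = [0x62, 0x1c, 0x5f, 0x75, 0x11, 0xac, 0xd6, 0x82]

→ t0 |ac|82|1c|75|67|f3|2c|72|
→ t1 |ac|d6|82|62|1c|5f|75|11|
→ t2 |62|1c|5f|75|11|ac|d6|82|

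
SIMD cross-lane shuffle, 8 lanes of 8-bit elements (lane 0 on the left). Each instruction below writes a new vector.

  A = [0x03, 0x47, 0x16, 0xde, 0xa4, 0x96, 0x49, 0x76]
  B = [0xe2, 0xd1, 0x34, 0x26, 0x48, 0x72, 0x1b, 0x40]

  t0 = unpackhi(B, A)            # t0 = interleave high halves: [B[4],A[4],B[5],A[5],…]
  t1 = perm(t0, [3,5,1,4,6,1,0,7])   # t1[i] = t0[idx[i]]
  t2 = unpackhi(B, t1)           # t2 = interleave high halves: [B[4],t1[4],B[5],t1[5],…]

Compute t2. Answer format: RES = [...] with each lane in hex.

RES = [0x48, 0x40, 0x72, 0xa4, 0x1b, 0x48, 0x40, 0x76]

  t0: 48 a4 72 96 1b 49 40 76
  t1: 96 49 a4 1b 40 a4 48 76
  t2: 48 40 72 a4 1b 48 40 76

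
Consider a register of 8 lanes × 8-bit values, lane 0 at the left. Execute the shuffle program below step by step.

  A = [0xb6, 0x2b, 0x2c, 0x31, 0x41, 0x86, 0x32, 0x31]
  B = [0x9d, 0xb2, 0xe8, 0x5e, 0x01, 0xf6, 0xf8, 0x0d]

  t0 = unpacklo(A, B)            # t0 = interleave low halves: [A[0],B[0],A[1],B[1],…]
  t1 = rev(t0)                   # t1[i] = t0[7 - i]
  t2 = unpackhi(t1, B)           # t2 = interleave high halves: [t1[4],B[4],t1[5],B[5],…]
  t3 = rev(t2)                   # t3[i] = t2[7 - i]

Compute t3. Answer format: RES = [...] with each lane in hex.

RES = [ 0x0d  0xb6  0xf8  0x9d  0xf6  0x2b  0x01  0xb2 ]

  t0: b6 9d 2b b2 2c e8 31 5e
  t1: 5e 31 e8 2c b2 2b 9d b6
  t2: b2 01 2b f6 9d f8 b6 0d
  t3: 0d b6 f8 9d f6 2b 01 b2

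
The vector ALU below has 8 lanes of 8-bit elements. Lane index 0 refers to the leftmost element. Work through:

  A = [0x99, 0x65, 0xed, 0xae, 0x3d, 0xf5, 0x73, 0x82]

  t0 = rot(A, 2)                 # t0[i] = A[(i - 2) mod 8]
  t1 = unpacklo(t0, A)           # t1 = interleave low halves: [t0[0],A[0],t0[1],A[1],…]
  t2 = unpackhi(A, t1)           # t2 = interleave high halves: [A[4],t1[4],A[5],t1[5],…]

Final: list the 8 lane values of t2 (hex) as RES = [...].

RES = [ 0x3d  0x99  0xf5  0xed  0x73  0x65  0x82  0xae ]

t0 = [0x73, 0x82, 0x99, 0x65, 0xed, 0xae, 0x3d, 0xf5]
t1 = [0x73, 0x99, 0x82, 0x65, 0x99, 0xed, 0x65, 0xae]
t2 = [0x3d, 0x99, 0xf5, 0xed, 0x73, 0x65, 0x82, 0xae]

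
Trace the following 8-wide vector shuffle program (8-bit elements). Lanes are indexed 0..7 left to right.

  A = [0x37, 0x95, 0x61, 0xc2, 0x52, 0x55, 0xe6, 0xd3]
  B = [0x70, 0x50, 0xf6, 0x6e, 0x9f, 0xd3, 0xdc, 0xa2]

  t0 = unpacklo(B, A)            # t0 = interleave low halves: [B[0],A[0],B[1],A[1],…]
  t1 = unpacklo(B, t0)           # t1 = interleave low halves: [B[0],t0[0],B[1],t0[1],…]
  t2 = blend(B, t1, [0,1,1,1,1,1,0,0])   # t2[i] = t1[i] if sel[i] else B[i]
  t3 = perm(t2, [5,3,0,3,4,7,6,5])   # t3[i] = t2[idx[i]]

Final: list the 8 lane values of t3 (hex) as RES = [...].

RES = [ 0x50  0x37  0x70  0x37  0xf6  0xa2  0xdc  0x50 ]

→ t0 |70|37|50|95|f6|61|6e|c2|
→ t1 |70|70|50|37|f6|50|6e|95|
→ t2 |70|70|50|37|f6|50|dc|a2|
→ t3 |50|37|70|37|f6|a2|dc|50|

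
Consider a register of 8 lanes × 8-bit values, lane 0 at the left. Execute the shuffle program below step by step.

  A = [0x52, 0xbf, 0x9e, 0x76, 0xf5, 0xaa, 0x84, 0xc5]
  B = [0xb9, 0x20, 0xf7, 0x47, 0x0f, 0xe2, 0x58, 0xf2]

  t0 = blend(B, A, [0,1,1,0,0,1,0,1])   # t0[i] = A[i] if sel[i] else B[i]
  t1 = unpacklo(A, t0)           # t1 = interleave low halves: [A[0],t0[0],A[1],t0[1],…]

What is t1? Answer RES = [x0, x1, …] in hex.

RES = [0x52, 0xb9, 0xbf, 0xbf, 0x9e, 0x9e, 0x76, 0x47]

  t0: b9 bf 9e 47 0f aa 58 c5
  t1: 52 b9 bf bf 9e 9e 76 47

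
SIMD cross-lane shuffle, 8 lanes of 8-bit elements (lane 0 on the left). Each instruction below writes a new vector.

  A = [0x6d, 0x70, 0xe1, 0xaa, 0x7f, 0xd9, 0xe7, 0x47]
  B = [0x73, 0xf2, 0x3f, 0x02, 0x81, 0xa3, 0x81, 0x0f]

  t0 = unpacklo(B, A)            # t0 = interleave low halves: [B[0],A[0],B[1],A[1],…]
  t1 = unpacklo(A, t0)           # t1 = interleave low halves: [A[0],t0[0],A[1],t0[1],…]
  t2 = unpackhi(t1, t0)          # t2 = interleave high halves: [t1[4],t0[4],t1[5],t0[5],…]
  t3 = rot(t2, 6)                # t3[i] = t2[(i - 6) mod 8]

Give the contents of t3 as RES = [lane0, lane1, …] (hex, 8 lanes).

RES = [0xf2, 0xe1, 0xaa, 0x02, 0x70, 0xaa, 0xe1, 0x3f]

  t0: 73 6d f2 70 3f e1 02 aa
  t1: 6d 73 70 6d e1 f2 aa 70
  t2: e1 3f f2 e1 aa 02 70 aa
  t3: f2 e1 aa 02 70 aa e1 3f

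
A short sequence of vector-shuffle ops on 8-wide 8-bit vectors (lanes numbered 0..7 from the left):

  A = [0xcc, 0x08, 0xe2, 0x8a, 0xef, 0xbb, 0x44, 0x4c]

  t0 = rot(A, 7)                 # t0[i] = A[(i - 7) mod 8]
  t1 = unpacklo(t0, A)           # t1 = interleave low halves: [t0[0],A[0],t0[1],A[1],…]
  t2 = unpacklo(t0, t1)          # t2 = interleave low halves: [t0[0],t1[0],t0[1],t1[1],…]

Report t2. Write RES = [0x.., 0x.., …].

RES = [0x08, 0x08, 0xe2, 0xcc, 0x8a, 0xe2, 0xef, 0x08]

t0 = [0x08, 0xe2, 0x8a, 0xef, 0xbb, 0x44, 0x4c, 0xcc]
t1 = [0x08, 0xcc, 0xe2, 0x08, 0x8a, 0xe2, 0xef, 0x8a]
t2 = [0x08, 0x08, 0xe2, 0xcc, 0x8a, 0xe2, 0xef, 0x08]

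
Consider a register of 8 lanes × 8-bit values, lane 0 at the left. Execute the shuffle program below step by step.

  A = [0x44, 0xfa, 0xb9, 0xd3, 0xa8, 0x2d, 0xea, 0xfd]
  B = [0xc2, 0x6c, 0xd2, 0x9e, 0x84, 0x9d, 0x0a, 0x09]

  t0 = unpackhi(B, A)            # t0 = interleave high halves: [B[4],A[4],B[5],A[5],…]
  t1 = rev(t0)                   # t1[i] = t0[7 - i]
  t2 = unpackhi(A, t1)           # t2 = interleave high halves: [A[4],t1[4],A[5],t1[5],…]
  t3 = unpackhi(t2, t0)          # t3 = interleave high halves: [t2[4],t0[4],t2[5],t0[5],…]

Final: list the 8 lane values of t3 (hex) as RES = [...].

RES = [0xea, 0x0a, 0xa8, 0xea, 0xfd, 0x09, 0x84, 0xfd]

t0 = [0x84, 0xa8, 0x9d, 0x2d, 0x0a, 0xea, 0x09, 0xfd]
t1 = [0xfd, 0x09, 0xea, 0x0a, 0x2d, 0x9d, 0xa8, 0x84]
t2 = [0xa8, 0x2d, 0x2d, 0x9d, 0xea, 0xa8, 0xfd, 0x84]
t3 = [0xea, 0x0a, 0xa8, 0xea, 0xfd, 0x09, 0x84, 0xfd]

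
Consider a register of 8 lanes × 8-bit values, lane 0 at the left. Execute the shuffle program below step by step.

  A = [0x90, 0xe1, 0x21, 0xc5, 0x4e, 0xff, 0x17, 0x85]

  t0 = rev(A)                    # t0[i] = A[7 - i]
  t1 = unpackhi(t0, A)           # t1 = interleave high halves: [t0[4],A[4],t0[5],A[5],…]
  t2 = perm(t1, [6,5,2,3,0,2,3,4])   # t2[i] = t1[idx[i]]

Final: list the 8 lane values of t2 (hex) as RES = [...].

  t0: 85 17 ff 4e c5 21 e1 90
  t1: c5 4e 21 ff e1 17 90 85
  t2: 90 17 21 ff c5 21 ff e1

RES = [0x90, 0x17, 0x21, 0xff, 0xc5, 0x21, 0xff, 0xe1]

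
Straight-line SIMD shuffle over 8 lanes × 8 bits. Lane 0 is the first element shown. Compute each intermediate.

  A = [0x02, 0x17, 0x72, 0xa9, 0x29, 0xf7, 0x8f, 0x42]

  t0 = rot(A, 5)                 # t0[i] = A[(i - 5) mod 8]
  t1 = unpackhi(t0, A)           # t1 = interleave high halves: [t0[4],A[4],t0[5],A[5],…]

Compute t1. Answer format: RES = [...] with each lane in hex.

→ t0 |a9|29|f7|8f|42|02|17|72|
→ t1 |42|29|02|f7|17|8f|72|42|

RES = [0x42, 0x29, 0x02, 0xf7, 0x17, 0x8f, 0x72, 0x42]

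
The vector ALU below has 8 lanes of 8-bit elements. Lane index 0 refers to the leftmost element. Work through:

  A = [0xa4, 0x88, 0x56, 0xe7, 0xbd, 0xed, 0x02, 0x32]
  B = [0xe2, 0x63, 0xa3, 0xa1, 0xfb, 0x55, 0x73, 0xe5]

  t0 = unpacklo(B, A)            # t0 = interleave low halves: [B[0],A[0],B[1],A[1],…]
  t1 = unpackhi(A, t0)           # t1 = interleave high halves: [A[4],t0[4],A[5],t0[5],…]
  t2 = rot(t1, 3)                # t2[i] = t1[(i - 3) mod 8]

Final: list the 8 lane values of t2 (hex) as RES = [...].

RES = [ 0xa1  0x32  0xe7  0xbd  0xa3  0xed  0x56  0x02 ]

t0 = [0xe2, 0xa4, 0x63, 0x88, 0xa3, 0x56, 0xa1, 0xe7]
t1 = [0xbd, 0xa3, 0xed, 0x56, 0x02, 0xa1, 0x32, 0xe7]
t2 = [0xa1, 0x32, 0xe7, 0xbd, 0xa3, 0xed, 0x56, 0x02]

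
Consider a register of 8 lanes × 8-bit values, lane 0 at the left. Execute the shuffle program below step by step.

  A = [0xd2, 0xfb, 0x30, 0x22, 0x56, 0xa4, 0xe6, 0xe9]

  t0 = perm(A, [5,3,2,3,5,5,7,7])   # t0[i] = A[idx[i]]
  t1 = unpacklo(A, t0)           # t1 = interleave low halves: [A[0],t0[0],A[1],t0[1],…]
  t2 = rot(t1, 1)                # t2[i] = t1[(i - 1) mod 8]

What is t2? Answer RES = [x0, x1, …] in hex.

  t0: a4 22 30 22 a4 a4 e9 e9
  t1: d2 a4 fb 22 30 30 22 22
  t2: 22 d2 a4 fb 22 30 30 22

RES = [ 0x22  0xd2  0xa4  0xfb  0x22  0x30  0x30  0x22 ]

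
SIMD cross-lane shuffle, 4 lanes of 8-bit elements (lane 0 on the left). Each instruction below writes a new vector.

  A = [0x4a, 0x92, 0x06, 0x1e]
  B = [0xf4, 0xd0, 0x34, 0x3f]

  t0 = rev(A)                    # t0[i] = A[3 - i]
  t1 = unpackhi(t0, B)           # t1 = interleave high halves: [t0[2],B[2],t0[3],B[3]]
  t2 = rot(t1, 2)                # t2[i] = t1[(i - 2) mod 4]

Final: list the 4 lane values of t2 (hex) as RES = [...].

→ t0 |1e|06|92|4a|
→ t1 |92|34|4a|3f|
→ t2 |4a|3f|92|34|

RES = [ 0x4a  0x3f  0x92  0x34 ]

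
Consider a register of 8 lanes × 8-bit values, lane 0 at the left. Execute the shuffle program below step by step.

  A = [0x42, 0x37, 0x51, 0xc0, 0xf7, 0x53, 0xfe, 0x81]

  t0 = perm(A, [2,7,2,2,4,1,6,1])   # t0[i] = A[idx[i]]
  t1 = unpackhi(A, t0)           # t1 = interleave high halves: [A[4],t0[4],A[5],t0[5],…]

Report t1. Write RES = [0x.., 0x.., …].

  t0: 51 81 51 51 f7 37 fe 37
  t1: f7 f7 53 37 fe fe 81 37

RES = [0xf7, 0xf7, 0x53, 0x37, 0xfe, 0xfe, 0x81, 0x37]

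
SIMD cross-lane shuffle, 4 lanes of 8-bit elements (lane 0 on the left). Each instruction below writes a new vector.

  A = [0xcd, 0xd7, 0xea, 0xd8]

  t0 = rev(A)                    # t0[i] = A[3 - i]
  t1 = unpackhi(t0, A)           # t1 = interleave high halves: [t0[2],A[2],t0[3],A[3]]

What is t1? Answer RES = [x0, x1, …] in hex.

RES = [ 0xd7  0xea  0xcd  0xd8 ]

  t0: d8 ea d7 cd
  t1: d7 ea cd d8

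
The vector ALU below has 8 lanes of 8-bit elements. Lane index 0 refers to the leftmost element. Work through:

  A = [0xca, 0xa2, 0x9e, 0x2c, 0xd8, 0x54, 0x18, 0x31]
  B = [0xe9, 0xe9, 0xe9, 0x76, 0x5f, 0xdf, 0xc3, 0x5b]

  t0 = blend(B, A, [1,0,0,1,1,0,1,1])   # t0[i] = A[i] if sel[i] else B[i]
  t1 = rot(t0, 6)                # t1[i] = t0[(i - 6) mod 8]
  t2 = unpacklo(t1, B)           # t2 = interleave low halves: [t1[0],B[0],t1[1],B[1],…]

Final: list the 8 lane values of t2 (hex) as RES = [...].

RES = [0xe9, 0xe9, 0x2c, 0xe9, 0xd8, 0xe9, 0xdf, 0x76]

t0 = [0xca, 0xe9, 0xe9, 0x2c, 0xd8, 0xdf, 0x18, 0x31]
t1 = [0xe9, 0x2c, 0xd8, 0xdf, 0x18, 0x31, 0xca, 0xe9]
t2 = [0xe9, 0xe9, 0x2c, 0xe9, 0xd8, 0xe9, 0xdf, 0x76]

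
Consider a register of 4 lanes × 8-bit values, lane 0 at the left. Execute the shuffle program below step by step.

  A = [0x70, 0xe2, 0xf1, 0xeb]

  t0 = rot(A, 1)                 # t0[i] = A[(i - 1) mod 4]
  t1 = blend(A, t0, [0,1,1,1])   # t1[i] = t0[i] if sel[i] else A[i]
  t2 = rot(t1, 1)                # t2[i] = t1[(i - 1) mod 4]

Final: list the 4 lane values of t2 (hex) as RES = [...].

RES = [0xf1, 0x70, 0x70, 0xe2]

t0 = [0xeb, 0x70, 0xe2, 0xf1]
t1 = [0x70, 0x70, 0xe2, 0xf1]
t2 = [0xf1, 0x70, 0x70, 0xe2]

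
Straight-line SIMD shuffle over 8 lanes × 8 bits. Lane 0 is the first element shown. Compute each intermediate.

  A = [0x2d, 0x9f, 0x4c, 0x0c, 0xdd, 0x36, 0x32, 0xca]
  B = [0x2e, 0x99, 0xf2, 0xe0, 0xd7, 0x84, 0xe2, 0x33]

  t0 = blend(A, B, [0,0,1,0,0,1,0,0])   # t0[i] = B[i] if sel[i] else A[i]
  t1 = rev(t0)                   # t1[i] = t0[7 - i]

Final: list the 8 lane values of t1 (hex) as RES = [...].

RES = [0xca, 0x32, 0x84, 0xdd, 0x0c, 0xf2, 0x9f, 0x2d]

→ t0 |2d|9f|f2|0c|dd|84|32|ca|
→ t1 |ca|32|84|dd|0c|f2|9f|2d|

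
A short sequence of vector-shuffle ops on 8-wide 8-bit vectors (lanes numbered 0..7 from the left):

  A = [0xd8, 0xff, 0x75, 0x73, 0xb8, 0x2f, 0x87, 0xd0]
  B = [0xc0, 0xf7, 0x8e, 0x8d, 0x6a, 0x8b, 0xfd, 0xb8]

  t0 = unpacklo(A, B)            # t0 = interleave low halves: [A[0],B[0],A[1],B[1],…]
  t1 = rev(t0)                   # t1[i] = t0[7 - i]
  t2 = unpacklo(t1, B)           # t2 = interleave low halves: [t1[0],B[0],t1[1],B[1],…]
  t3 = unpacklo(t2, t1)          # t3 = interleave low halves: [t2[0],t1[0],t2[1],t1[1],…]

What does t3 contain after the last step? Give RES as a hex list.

  t0: d8 c0 ff f7 75 8e 73 8d
  t1: 8d 73 8e 75 f7 ff c0 d8
  t2: 8d c0 73 f7 8e 8e 75 8d
  t3: 8d 8d c0 73 73 8e f7 75

RES = [ 0x8d  0x8d  0xc0  0x73  0x73  0x8e  0xf7  0x75 ]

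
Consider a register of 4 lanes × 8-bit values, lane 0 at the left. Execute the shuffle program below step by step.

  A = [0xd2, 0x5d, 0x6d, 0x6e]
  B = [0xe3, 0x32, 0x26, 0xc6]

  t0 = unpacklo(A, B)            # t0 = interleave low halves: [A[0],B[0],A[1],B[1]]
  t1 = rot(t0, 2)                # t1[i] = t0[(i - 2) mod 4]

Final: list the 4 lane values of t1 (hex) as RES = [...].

→ t0 |d2|e3|5d|32|
→ t1 |5d|32|d2|e3|

RES = [ 0x5d  0x32  0xd2  0xe3 ]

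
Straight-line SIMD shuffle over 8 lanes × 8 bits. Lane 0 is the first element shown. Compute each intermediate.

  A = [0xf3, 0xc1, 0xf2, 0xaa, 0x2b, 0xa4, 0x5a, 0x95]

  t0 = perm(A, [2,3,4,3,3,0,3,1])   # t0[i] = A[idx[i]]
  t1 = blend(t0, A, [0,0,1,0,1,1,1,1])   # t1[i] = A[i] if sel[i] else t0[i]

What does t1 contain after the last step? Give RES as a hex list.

RES = [0xf2, 0xaa, 0xf2, 0xaa, 0x2b, 0xa4, 0x5a, 0x95]

→ t0 |f2|aa|2b|aa|aa|f3|aa|c1|
→ t1 |f2|aa|f2|aa|2b|a4|5a|95|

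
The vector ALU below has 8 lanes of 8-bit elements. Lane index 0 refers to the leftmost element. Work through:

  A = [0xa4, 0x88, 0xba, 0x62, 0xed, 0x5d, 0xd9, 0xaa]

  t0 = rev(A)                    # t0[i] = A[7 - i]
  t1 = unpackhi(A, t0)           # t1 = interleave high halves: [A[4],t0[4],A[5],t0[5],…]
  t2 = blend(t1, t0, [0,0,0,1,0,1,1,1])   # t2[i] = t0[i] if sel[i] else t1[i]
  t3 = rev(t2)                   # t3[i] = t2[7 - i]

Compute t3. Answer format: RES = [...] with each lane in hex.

t0 = [0xaa, 0xd9, 0x5d, 0xed, 0x62, 0xba, 0x88, 0xa4]
t1 = [0xed, 0x62, 0x5d, 0xba, 0xd9, 0x88, 0xaa, 0xa4]
t2 = [0xed, 0x62, 0x5d, 0xed, 0xd9, 0xba, 0x88, 0xa4]
t3 = [0xa4, 0x88, 0xba, 0xd9, 0xed, 0x5d, 0x62, 0xed]

RES = [ 0xa4  0x88  0xba  0xd9  0xed  0x5d  0x62  0xed ]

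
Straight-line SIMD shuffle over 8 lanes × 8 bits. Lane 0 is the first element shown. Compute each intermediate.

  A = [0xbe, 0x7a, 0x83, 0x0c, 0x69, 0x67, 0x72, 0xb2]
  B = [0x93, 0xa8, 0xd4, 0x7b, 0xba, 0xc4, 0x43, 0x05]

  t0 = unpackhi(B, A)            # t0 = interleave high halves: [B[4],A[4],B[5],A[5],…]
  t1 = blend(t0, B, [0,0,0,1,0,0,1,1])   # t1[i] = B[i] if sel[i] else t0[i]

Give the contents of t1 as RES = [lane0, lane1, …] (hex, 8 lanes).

RES = [0xba, 0x69, 0xc4, 0x7b, 0x43, 0x72, 0x43, 0x05]

→ t0 |ba|69|c4|67|43|72|05|b2|
→ t1 |ba|69|c4|7b|43|72|43|05|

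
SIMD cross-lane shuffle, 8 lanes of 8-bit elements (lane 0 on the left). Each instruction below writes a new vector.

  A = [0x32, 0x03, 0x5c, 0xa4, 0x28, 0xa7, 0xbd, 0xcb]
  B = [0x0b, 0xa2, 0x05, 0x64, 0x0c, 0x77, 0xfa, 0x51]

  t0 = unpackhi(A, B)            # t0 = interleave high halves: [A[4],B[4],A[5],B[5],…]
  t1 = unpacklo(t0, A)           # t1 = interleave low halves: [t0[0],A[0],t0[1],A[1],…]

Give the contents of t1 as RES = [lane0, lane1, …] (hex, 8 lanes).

RES = [ 0x28  0x32  0x0c  0x03  0xa7  0x5c  0x77  0xa4 ]

t0 = [0x28, 0x0c, 0xa7, 0x77, 0xbd, 0xfa, 0xcb, 0x51]
t1 = [0x28, 0x32, 0x0c, 0x03, 0xa7, 0x5c, 0x77, 0xa4]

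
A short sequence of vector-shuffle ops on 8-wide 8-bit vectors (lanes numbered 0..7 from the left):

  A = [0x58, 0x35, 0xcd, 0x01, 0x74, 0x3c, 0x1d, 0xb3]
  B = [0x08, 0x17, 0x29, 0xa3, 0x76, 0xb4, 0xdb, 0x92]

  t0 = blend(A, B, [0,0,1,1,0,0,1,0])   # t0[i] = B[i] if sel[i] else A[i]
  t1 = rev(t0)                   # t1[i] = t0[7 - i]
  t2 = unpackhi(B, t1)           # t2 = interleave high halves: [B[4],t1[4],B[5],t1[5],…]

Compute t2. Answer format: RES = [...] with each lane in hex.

→ t0 |58|35|29|a3|74|3c|db|b3|
→ t1 |b3|db|3c|74|a3|29|35|58|
→ t2 |76|a3|b4|29|db|35|92|58|

RES = [0x76, 0xa3, 0xb4, 0x29, 0xdb, 0x35, 0x92, 0x58]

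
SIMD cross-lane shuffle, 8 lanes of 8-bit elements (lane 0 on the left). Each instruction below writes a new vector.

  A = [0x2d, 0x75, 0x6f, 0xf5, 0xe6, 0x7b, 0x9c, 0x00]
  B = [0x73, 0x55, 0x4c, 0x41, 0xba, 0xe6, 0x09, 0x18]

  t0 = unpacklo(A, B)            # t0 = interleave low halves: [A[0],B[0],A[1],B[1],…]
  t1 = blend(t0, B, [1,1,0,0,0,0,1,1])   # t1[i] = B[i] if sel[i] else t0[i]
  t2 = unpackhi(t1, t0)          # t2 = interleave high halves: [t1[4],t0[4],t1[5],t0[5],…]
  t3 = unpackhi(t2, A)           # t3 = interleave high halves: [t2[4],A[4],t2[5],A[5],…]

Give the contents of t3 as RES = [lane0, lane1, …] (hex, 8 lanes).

RES = [0x09, 0xe6, 0xf5, 0x7b, 0x18, 0x9c, 0x41, 0x00]

  t0: 2d 73 75 55 6f 4c f5 41
  t1: 73 55 75 55 6f 4c 09 18
  t2: 6f 6f 4c 4c 09 f5 18 41
  t3: 09 e6 f5 7b 18 9c 41 00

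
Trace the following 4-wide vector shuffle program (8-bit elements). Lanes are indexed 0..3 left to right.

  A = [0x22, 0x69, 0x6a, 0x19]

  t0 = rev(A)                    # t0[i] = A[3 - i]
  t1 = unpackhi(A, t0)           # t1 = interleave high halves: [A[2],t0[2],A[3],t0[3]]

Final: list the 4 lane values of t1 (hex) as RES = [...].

RES = [ 0x6a  0x69  0x19  0x22 ]

  t0: 19 6a 69 22
  t1: 6a 69 19 22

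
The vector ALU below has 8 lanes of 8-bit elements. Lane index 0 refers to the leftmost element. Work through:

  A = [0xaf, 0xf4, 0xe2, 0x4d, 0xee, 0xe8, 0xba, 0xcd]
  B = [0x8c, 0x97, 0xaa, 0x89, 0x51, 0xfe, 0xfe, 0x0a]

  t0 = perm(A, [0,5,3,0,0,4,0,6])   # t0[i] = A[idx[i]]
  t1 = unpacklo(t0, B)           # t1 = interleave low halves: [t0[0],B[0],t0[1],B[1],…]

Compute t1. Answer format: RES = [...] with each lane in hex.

RES = [0xaf, 0x8c, 0xe8, 0x97, 0x4d, 0xaa, 0xaf, 0x89]

t0 = [0xaf, 0xe8, 0x4d, 0xaf, 0xaf, 0xee, 0xaf, 0xba]
t1 = [0xaf, 0x8c, 0xe8, 0x97, 0x4d, 0xaa, 0xaf, 0x89]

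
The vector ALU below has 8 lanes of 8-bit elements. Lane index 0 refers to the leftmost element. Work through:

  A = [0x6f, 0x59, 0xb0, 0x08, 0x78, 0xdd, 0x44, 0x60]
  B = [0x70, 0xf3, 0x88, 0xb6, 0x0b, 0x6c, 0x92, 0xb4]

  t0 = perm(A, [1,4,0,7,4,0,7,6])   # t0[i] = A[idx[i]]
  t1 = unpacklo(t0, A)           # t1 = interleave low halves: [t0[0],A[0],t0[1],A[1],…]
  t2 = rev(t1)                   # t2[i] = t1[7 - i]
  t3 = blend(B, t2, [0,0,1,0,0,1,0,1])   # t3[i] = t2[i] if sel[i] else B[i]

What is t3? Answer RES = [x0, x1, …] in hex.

→ t0 |59|78|6f|60|78|6f|60|44|
→ t1 |59|6f|78|59|6f|b0|60|08|
→ t2 |08|60|b0|6f|59|78|6f|59|
→ t3 |70|f3|b0|b6|0b|78|92|59|

RES = [0x70, 0xf3, 0xb0, 0xb6, 0x0b, 0x78, 0x92, 0x59]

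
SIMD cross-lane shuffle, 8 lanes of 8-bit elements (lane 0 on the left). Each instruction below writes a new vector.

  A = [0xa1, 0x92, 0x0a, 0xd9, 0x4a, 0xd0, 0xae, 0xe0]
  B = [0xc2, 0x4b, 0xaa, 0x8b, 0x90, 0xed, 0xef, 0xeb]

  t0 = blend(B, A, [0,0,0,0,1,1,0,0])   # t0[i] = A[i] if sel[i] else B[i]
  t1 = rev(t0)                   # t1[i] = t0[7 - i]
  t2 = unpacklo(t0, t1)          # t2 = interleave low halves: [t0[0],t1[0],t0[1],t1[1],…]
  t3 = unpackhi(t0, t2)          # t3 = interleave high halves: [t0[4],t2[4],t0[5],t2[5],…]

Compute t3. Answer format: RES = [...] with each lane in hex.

t0 = [0xc2, 0x4b, 0xaa, 0x8b, 0x4a, 0xd0, 0xef, 0xeb]
t1 = [0xeb, 0xef, 0xd0, 0x4a, 0x8b, 0xaa, 0x4b, 0xc2]
t2 = [0xc2, 0xeb, 0x4b, 0xef, 0xaa, 0xd0, 0x8b, 0x4a]
t3 = [0x4a, 0xaa, 0xd0, 0xd0, 0xef, 0x8b, 0xeb, 0x4a]

RES = [ 0x4a  0xaa  0xd0  0xd0  0xef  0x8b  0xeb  0x4a ]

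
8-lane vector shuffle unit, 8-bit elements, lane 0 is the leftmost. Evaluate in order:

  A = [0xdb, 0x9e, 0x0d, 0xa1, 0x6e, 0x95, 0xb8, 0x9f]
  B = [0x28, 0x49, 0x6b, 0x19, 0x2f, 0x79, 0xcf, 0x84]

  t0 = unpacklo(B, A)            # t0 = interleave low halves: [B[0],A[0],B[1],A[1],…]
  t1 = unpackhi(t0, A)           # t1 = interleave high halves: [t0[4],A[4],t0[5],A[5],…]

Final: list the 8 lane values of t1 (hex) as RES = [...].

RES = [ 0x6b  0x6e  0x0d  0x95  0x19  0xb8  0xa1  0x9f ]

  t0: 28 db 49 9e 6b 0d 19 a1
  t1: 6b 6e 0d 95 19 b8 a1 9f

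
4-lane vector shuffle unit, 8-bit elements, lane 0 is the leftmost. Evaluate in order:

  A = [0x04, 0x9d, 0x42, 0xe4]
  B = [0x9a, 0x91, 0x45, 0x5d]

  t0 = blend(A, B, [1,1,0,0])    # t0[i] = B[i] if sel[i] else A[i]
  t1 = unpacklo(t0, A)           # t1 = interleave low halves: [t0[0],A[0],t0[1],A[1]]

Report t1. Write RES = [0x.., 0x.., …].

RES = [ 0x9a  0x04  0x91  0x9d ]

t0 = [0x9a, 0x91, 0x42, 0xe4]
t1 = [0x9a, 0x04, 0x91, 0x9d]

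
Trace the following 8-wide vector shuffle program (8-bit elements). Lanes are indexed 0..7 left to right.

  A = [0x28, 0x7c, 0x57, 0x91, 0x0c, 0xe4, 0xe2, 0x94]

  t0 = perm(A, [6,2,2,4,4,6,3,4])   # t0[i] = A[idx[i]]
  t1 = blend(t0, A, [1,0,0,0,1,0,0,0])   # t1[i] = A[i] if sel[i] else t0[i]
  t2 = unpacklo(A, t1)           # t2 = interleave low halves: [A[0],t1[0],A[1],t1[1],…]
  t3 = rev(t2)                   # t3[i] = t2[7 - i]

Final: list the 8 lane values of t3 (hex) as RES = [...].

→ t0 |e2|57|57|0c|0c|e2|91|0c|
→ t1 |28|57|57|0c|0c|e2|91|0c|
→ t2 |28|28|7c|57|57|57|91|0c|
→ t3 |0c|91|57|57|57|7c|28|28|

RES = [0x0c, 0x91, 0x57, 0x57, 0x57, 0x7c, 0x28, 0x28]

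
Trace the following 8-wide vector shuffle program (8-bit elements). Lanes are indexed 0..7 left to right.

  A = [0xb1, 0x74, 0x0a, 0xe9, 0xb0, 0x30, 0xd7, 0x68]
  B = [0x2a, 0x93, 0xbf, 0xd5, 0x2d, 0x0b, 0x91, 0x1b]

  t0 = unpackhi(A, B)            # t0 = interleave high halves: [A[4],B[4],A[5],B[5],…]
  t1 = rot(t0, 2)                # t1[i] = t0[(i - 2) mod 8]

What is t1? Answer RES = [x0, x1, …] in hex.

→ t0 |b0|2d|30|0b|d7|91|68|1b|
→ t1 |68|1b|b0|2d|30|0b|d7|91|

RES = [0x68, 0x1b, 0xb0, 0x2d, 0x30, 0x0b, 0xd7, 0x91]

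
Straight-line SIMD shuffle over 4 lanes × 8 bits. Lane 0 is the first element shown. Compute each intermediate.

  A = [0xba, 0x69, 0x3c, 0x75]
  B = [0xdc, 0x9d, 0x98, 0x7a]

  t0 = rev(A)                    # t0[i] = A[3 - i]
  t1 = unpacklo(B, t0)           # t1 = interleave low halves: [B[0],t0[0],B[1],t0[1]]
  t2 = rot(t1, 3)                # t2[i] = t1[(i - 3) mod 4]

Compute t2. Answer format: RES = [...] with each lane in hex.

t0 = [0x75, 0x3c, 0x69, 0xba]
t1 = [0xdc, 0x75, 0x9d, 0x3c]
t2 = [0x75, 0x9d, 0x3c, 0xdc]

RES = [0x75, 0x9d, 0x3c, 0xdc]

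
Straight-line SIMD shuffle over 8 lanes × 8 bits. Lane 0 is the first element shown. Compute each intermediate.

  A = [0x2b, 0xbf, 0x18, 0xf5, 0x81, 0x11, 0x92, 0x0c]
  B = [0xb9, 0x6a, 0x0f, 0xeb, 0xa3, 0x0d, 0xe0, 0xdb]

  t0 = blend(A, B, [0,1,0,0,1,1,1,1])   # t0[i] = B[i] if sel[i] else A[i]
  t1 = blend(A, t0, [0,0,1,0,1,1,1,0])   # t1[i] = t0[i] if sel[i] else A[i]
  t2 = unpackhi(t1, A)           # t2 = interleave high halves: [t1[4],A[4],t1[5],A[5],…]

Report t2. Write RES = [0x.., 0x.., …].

RES = [0xa3, 0x81, 0x0d, 0x11, 0xe0, 0x92, 0x0c, 0x0c]

→ t0 |2b|6a|18|f5|a3|0d|e0|db|
→ t1 |2b|bf|18|f5|a3|0d|e0|0c|
→ t2 |a3|81|0d|11|e0|92|0c|0c|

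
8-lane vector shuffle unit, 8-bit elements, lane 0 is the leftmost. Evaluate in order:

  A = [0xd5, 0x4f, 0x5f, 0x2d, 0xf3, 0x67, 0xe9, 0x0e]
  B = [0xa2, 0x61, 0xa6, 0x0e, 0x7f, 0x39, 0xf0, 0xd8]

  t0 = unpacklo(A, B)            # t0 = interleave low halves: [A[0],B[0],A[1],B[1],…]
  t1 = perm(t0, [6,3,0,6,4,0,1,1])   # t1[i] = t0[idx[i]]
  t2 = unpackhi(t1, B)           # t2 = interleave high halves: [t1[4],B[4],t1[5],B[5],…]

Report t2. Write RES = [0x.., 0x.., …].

RES = [ 0x5f  0x7f  0xd5  0x39  0xa2  0xf0  0xa2  0xd8 ]

→ t0 |d5|a2|4f|61|5f|a6|2d|0e|
→ t1 |2d|61|d5|2d|5f|d5|a2|a2|
→ t2 |5f|7f|d5|39|a2|f0|a2|d8|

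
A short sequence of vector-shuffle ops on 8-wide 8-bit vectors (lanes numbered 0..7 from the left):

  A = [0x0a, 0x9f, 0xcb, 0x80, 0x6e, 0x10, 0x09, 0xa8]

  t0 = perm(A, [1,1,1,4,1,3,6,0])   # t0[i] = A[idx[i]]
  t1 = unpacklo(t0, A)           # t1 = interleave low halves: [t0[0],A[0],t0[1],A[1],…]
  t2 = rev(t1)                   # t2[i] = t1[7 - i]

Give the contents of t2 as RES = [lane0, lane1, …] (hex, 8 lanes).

t0 = [0x9f, 0x9f, 0x9f, 0x6e, 0x9f, 0x80, 0x09, 0x0a]
t1 = [0x9f, 0x0a, 0x9f, 0x9f, 0x9f, 0xcb, 0x6e, 0x80]
t2 = [0x80, 0x6e, 0xcb, 0x9f, 0x9f, 0x9f, 0x0a, 0x9f]

RES = [0x80, 0x6e, 0xcb, 0x9f, 0x9f, 0x9f, 0x0a, 0x9f]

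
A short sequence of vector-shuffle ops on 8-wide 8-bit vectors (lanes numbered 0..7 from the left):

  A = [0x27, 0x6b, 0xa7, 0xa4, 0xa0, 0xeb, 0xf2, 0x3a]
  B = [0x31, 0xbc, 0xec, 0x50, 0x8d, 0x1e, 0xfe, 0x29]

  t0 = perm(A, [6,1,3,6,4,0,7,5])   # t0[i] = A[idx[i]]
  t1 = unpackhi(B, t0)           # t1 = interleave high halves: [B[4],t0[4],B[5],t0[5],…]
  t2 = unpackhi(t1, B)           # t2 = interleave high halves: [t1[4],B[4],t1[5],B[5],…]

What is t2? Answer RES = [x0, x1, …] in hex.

RES = [0xfe, 0x8d, 0x3a, 0x1e, 0x29, 0xfe, 0xeb, 0x29]

  t0: f2 6b a4 f2 a0 27 3a eb
  t1: 8d a0 1e 27 fe 3a 29 eb
  t2: fe 8d 3a 1e 29 fe eb 29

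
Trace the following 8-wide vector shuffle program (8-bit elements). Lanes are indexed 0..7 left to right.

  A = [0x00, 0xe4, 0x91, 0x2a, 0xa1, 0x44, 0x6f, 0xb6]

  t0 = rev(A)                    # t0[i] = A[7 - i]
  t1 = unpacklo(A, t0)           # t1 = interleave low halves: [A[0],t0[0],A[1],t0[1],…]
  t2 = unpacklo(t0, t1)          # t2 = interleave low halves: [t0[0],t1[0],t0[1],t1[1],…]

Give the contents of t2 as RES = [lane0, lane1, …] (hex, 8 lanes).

RES = [ 0xb6  0x00  0x6f  0xb6  0x44  0xe4  0xa1  0x6f ]

  t0: b6 6f 44 a1 2a 91 e4 00
  t1: 00 b6 e4 6f 91 44 2a a1
  t2: b6 00 6f b6 44 e4 a1 6f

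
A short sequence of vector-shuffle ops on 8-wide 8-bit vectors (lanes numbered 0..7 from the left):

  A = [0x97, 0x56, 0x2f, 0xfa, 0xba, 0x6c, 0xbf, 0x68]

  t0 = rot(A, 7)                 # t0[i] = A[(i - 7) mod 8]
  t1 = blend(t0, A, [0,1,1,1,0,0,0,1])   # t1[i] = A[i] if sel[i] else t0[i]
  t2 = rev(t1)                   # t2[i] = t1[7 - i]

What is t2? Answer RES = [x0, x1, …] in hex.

RES = [ 0x68  0x68  0xbf  0x6c  0xfa  0x2f  0x56  0x56 ]

→ t0 |56|2f|fa|ba|6c|bf|68|97|
→ t1 |56|56|2f|fa|6c|bf|68|68|
→ t2 |68|68|bf|6c|fa|2f|56|56|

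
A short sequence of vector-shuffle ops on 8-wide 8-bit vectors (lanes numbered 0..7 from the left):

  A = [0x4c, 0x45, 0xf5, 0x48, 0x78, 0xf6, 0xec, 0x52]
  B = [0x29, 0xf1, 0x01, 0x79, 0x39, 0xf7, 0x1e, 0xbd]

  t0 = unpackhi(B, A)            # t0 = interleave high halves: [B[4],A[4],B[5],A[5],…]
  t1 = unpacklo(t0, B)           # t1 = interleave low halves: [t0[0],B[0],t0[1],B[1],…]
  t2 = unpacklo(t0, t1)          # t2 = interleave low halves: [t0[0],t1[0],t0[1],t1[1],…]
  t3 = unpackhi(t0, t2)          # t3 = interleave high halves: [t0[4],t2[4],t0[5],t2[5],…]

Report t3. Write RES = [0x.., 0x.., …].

RES = [0x1e, 0xf7, 0xec, 0x78, 0xbd, 0xf6, 0x52, 0xf1]

t0 = [0x39, 0x78, 0xf7, 0xf6, 0x1e, 0xec, 0xbd, 0x52]
t1 = [0x39, 0x29, 0x78, 0xf1, 0xf7, 0x01, 0xf6, 0x79]
t2 = [0x39, 0x39, 0x78, 0x29, 0xf7, 0x78, 0xf6, 0xf1]
t3 = [0x1e, 0xf7, 0xec, 0x78, 0xbd, 0xf6, 0x52, 0xf1]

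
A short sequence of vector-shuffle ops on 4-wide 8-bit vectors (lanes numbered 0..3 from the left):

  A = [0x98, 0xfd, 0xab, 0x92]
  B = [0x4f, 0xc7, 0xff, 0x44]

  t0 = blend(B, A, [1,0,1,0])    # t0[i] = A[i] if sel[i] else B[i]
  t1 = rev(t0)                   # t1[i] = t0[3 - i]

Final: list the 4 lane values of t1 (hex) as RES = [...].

  t0: 98 c7 ab 44
  t1: 44 ab c7 98

RES = [0x44, 0xab, 0xc7, 0x98]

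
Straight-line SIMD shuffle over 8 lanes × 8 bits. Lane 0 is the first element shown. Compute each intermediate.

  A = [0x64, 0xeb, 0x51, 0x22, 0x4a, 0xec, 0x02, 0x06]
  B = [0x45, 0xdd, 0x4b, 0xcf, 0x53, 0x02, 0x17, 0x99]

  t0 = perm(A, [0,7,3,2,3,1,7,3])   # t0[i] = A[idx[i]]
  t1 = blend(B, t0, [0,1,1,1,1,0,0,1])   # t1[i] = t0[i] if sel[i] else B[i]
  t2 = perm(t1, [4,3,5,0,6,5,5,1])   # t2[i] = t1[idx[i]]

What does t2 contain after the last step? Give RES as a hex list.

RES = [0x22, 0x51, 0x02, 0x45, 0x17, 0x02, 0x02, 0x06]

→ t0 |64|06|22|51|22|eb|06|22|
→ t1 |45|06|22|51|22|02|17|22|
→ t2 |22|51|02|45|17|02|02|06|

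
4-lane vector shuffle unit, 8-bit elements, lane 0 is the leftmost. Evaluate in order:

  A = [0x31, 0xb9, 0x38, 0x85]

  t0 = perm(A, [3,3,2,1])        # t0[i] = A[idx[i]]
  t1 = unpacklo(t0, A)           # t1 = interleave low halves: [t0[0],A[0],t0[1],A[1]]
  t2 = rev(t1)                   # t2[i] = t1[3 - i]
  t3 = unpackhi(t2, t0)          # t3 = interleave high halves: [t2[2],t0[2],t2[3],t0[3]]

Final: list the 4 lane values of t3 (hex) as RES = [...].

RES = [0x31, 0x38, 0x85, 0xb9]

t0 = [0x85, 0x85, 0x38, 0xb9]
t1 = [0x85, 0x31, 0x85, 0xb9]
t2 = [0xb9, 0x85, 0x31, 0x85]
t3 = [0x31, 0x38, 0x85, 0xb9]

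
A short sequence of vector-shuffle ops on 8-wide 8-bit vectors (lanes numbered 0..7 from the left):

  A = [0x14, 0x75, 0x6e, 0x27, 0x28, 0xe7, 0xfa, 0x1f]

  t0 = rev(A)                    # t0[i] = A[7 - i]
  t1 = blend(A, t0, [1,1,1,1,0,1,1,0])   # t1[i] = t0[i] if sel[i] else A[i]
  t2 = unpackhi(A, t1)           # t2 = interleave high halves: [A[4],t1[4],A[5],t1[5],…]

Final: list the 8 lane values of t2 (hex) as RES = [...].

RES = [ 0x28  0x28  0xe7  0x6e  0xfa  0x75  0x1f  0x1f ]

  t0: 1f fa e7 28 27 6e 75 14
  t1: 1f fa e7 28 28 6e 75 1f
  t2: 28 28 e7 6e fa 75 1f 1f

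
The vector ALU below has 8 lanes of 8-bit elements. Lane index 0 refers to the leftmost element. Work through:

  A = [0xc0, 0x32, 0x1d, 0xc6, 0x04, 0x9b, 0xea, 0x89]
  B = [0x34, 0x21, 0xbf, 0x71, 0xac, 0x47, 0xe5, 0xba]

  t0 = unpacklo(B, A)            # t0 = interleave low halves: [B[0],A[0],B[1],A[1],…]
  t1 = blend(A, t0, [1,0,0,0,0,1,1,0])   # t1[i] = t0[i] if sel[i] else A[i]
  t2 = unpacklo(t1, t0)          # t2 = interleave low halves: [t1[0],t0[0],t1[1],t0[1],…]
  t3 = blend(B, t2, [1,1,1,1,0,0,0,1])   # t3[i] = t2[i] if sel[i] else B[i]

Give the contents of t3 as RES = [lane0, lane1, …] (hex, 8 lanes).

→ t0 |34|c0|21|32|bf|1d|71|c6|
→ t1 |34|32|1d|c6|04|1d|71|89|
→ t2 |34|34|32|c0|1d|21|c6|32|
→ t3 |34|34|32|c0|ac|47|e5|32|

RES = [ 0x34  0x34  0x32  0xc0  0xac  0x47  0xe5  0x32 ]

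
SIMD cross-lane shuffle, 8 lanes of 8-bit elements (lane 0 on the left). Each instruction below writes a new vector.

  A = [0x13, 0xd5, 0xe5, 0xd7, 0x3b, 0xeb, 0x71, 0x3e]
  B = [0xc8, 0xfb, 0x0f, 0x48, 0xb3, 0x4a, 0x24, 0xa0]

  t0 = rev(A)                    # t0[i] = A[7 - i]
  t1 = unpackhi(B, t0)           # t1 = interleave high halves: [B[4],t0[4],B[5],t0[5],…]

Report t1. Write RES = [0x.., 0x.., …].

  t0: 3e 71 eb 3b d7 e5 d5 13
  t1: b3 d7 4a e5 24 d5 a0 13

RES = [0xb3, 0xd7, 0x4a, 0xe5, 0x24, 0xd5, 0xa0, 0x13]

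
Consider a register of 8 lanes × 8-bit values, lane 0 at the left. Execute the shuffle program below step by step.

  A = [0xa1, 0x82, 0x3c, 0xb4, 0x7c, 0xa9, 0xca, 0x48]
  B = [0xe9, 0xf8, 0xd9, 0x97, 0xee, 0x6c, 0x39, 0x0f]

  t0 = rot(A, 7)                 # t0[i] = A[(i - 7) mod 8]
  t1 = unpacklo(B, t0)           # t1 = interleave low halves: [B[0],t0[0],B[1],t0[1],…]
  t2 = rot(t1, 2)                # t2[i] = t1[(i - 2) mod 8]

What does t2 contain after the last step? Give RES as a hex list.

RES = [0x97, 0x7c, 0xe9, 0x82, 0xf8, 0x3c, 0xd9, 0xb4]

  t0: 82 3c b4 7c a9 ca 48 a1
  t1: e9 82 f8 3c d9 b4 97 7c
  t2: 97 7c e9 82 f8 3c d9 b4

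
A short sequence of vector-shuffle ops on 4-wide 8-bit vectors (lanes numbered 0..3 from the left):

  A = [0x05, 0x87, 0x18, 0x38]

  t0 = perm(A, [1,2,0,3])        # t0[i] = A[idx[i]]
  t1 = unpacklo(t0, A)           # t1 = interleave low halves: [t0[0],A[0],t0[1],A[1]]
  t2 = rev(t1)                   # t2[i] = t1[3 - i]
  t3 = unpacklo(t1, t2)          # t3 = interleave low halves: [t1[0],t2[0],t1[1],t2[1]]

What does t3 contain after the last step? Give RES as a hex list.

t0 = [0x87, 0x18, 0x05, 0x38]
t1 = [0x87, 0x05, 0x18, 0x87]
t2 = [0x87, 0x18, 0x05, 0x87]
t3 = [0x87, 0x87, 0x05, 0x18]

RES = [ 0x87  0x87  0x05  0x18 ]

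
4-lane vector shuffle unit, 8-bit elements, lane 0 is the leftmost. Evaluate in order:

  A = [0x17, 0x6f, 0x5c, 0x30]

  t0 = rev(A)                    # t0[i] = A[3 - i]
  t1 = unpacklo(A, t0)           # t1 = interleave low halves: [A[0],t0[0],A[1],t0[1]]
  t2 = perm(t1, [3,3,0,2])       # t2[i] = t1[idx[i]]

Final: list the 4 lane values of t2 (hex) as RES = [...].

RES = [0x5c, 0x5c, 0x17, 0x6f]

→ t0 |30|5c|6f|17|
→ t1 |17|30|6f|5c|
→ t2 |5c|5c|17|6f|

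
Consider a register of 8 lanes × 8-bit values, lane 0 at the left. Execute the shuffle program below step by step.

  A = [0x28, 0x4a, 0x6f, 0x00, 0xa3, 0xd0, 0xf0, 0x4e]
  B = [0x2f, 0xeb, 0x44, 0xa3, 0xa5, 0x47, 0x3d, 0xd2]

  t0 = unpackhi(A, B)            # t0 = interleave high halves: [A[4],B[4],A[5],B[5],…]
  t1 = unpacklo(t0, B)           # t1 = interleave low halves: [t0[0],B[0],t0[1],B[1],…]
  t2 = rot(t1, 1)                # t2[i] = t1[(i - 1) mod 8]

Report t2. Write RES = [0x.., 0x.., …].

RES = [0xa3, 0xa3, 0x2f, 0xa5, 0xeb, 0xd0, 0x44, 0x47]

→ t0 |a3|a5|d0|47|f0|3d|4e|d2|
→ t1 |a3|2f|a5|eb|d0|44|47|a3|
→ t2 |a3|a3|2f|a5|eb|d0|44|47|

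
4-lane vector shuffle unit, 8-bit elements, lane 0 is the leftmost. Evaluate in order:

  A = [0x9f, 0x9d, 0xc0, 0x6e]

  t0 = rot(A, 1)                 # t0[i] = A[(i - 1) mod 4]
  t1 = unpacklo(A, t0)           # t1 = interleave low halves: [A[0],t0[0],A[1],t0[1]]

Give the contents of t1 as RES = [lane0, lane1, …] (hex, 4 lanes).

RES = [ 0x9f  0x6e  0x9d  0x9f ]

  t0: 6e 9f 9d c0
  t1: 9f 6e 9d 9f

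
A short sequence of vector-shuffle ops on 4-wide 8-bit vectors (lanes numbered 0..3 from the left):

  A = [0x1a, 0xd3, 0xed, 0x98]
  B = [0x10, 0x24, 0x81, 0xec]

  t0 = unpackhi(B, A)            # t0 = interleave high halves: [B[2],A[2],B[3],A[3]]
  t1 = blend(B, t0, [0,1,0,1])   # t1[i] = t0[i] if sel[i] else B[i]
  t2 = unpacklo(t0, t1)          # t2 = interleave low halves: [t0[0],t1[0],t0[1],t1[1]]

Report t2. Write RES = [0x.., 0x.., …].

RES = [0x81, 0x10, 0xed, 0xed]

→ t0 |81|ed|ec|98|
→ t1 |10|ed|81|98|
→ t2 |81|10|ed|ed|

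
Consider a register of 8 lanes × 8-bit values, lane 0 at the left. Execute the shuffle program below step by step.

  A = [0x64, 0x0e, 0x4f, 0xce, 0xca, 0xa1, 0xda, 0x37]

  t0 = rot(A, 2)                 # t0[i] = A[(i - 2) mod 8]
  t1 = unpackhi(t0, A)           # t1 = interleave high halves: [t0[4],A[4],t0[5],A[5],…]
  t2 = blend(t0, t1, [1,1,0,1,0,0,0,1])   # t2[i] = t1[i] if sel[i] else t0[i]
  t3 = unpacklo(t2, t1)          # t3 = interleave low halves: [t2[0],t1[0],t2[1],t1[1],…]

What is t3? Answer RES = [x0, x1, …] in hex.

RES = [0x4f, 0x4f, 0xca, 0xca, 0x64, 0xce, 0xa1, 0xa1]

→ t0 |da|37|64|0e|4f|ce|ca|a1|
→ t1 |4f|ca|ce|a1|ca|da|a1|37|
→ t2 |4f|ca|64|a1|4f|ce|ca|37|
→ t3 |4f|4f|ca|ca|64|ce|a1|a1|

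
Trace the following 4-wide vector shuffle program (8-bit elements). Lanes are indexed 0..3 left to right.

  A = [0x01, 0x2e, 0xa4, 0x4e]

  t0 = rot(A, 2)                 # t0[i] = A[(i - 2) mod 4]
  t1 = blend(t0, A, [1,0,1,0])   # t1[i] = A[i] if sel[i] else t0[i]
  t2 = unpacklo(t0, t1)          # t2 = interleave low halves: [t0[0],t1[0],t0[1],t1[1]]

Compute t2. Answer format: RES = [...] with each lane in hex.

t0 = [0xa4, 0x4e, 0x01, 0x2e]
t1 = [0x01, 0x4e, 0xa4, 0x2e]
t2 = [0xa4, 0x01, 0x4e, 0x4e]

RES = [0xa4, 0x01, 0x4e, 0x4e]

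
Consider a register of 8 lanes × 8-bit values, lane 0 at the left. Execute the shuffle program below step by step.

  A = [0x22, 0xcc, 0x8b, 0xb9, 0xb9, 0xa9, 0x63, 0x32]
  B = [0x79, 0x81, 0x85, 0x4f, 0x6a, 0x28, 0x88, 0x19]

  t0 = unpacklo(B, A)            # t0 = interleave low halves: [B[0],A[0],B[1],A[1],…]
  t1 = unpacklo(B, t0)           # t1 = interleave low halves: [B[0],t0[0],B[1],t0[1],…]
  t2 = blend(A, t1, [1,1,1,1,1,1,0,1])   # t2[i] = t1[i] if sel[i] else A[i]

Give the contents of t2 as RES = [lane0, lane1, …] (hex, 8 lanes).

RES = [0x79, 0x79, 0x81, 0x22, 0x85, 0x81, 0x63, 0xcc]

  t0: 79 22 81 cc 85 8b 4f b9
  t1: 79 79 81 22 85 81 4f cc
  t2: 79 79 81 22 85 81 63 cc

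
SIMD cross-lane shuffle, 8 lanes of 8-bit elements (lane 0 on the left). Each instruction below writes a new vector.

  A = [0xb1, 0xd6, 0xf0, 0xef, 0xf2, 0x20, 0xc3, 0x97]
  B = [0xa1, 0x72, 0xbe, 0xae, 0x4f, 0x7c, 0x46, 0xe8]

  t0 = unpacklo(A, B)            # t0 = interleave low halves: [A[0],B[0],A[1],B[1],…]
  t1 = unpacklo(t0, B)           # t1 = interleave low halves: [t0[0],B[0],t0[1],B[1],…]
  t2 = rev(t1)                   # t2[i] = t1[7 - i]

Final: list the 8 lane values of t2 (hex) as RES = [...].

RES = [ 0xae  0x72  0xbe  0xd6  0x72  0xa1  0xa1  0xb1 ]

→ t0 |b1|a1|d6|72|f0|be|ef|ae|
→ t1 |b1|a1|a1|72|d6|be|72|ae|
→ t2 |ae|72|be|d6|72|a1|a1|b1|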